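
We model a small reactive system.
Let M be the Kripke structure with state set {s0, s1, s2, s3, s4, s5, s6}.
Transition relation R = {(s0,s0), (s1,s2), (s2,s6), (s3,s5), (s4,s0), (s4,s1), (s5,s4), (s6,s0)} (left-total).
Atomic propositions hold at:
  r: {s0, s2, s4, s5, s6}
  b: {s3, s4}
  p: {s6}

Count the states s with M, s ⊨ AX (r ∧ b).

Sat(r ∧ b) = {s4}
Sat(AX (r ∧ b)) = {s : every successor in {s4}} = {s5}
|Sat(AX (r ∧ b))| = |{s5}| = 1.

1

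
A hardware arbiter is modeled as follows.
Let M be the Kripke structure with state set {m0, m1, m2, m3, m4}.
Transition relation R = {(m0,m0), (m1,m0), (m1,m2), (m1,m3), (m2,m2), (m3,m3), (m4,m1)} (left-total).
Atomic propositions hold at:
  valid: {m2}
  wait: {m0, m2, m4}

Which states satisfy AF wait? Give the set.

AF wait: least fixpoint, start Z0 = {m0, m2, m4}, add states with every successor in Z. Already a fixed point.
Sat(AF wait) = {m0, m2, m4}

{m0, m2, m4}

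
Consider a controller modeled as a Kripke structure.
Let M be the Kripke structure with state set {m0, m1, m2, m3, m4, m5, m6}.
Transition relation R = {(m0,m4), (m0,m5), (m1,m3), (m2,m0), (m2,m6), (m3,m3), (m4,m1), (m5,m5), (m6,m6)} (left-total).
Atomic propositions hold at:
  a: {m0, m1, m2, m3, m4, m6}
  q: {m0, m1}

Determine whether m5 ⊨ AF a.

AF a: least fixpoint, start Z0 = {m0, m1, m2, m3, m4, m6}, add states with every successor in Z. Already a fixed point.
Sat(AF a) = {m0, m1, m2, m3, m4, m6}
m5 ∉ Sat(AF a) = {m0, m1, m2, m3, m4, m6}, so the formula does not hold at m5.

No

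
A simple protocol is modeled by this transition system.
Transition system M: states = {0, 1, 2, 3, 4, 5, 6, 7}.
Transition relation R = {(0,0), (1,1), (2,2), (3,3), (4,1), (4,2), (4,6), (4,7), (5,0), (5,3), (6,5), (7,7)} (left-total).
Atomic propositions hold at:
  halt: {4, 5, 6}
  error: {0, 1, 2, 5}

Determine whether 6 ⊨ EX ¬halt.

No

Sat(¬halt) = {0, 1, 2, 3, 7}
Sat(EX ¬halt) = {s : some successor in {0, 1, 2, 3, 7}} = {0, 1, 2, 3, 4, 5, 7}
6 ∉ Sat(EX ¬halt) = {0, 1, 2, 3, 4, 5, 7}, so the formula does not hold at 6.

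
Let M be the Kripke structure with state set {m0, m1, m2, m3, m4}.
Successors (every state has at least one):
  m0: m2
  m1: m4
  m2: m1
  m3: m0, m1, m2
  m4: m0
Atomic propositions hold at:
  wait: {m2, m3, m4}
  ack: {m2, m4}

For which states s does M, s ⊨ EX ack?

Sat(EX ack) = {s : some successor in {m2, m4}} = {m0, m1, m3}

{m0, m1, m3}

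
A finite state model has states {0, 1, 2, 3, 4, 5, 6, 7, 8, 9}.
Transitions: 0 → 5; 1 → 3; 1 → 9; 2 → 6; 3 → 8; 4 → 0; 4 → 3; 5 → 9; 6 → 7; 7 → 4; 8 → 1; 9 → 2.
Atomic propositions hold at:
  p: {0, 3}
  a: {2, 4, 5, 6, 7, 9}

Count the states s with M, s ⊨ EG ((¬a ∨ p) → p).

Sat(¬a) = {0, 1, 3, 8}
Sat(¬a ∨ p) = {0, 1, 3, 8}
Sat((¬a ∨ p) → p) = {0, 2, 3, 4, 5, 6, 7, 9}
EG ((¬a ∨ p) → p): greatest fixpoint, start Z0 = {0, 2, 3, 4, 5, 6, 7, 9}, keep only states in Sat with some successor in Z. Z1 = {0, 2, 4, 5, 6, 7, 9}; fixed.
Sat(EG ((¬a ∨ p) → p)) = {0, 2, 4, 5, 6, 7, 9}
|Sat(EG ((¬a ∨ p) → p))| = |{0, 2, 4, 5, 6, 7, 9}| = 7.

7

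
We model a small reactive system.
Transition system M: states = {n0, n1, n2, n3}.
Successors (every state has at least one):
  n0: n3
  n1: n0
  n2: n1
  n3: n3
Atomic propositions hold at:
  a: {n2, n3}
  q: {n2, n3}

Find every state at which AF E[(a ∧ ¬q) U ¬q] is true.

{n0, n1, n2}

Sat(¬q) = {n0, n1}
Sat(a ∧ ¬q) = ∅
E[(a ∧ ¬q) U ¬q]: least fixpoint, start Z0 = Sat(¬q) = {n0, n1}, add states in Sat(a ∧ ¬q) with some successor in Z. Already a fixed point.
Sat(E[(a ∧ ¬q) U ¬q]) = {n0, n1}
AF E[(a ∧ ¬q) U ¬q]: least fixpoint, start Z0 = {n0, n1}, add states with every successor in Z. Z1 = {n0, n1, n2}; fixed.
Sat(AF E[(a ∧ ¬q) U ¬q]) = {n0, n1, n2}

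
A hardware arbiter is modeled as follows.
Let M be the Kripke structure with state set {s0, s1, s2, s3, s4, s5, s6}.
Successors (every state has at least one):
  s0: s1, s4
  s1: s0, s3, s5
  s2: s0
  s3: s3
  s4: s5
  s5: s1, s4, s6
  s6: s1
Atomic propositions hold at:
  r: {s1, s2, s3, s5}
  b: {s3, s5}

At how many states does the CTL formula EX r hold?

Sat(EX r) = {s : some successor in {s1, s2, s3, s5}} = {s0, s1, s3, s4, s5, s6}
|Sat(EX r)| = |{s0, s1, s3, s4, s5, s6}| = 6.

6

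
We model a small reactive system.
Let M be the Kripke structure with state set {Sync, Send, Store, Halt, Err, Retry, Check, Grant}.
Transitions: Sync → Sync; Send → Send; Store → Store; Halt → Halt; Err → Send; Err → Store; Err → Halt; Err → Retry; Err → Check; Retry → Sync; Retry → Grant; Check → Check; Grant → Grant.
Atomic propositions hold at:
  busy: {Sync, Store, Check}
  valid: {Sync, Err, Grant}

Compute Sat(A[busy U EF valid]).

EF valid: least fixpoint, start Z0 = {Sync, Err, Grant}, add states with some successor in Z. Z1 = {Sync, Err, Retry, Grant}; fixed.
Sat(EF valid) = {Sync, Err, Retry, Grant}
A[busy U EF valid]: least fixpoint, start Z0 = Sat(EF valid) = {Sync, Err, Retry, Grant}, add states in Sat(busy) with every successor in Z. Already a fixed point.
Sat(A[busy U EF valid]) = {Sync, Err, Retry, Grant}

{Sync, Err, Retry, Grant}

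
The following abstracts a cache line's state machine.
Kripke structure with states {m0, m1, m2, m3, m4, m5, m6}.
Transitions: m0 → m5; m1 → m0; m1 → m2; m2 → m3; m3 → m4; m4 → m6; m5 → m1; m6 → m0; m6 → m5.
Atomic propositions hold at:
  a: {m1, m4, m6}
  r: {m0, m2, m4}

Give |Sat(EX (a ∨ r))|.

Sat(a ∨ r) = {m0, m1, m2, m4, m6}
Sat(EX (a ∨ r)) = {s : some successor in {m0, m1, m2, m4, m6}} = {m1, m3, m4, m5, m6}
|Sat(EX (a ∨ r))| = |{m1, m3, m4, m5, m6}| = 5.

5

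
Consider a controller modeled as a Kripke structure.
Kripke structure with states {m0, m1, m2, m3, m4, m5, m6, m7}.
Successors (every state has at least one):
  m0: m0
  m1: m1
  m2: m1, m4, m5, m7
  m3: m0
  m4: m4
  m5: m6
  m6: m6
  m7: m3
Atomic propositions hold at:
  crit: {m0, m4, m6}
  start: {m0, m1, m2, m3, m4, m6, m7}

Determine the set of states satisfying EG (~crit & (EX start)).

Sat(~crit) = {m1, m2, m3, m5, m7}
Sat(EX start) = {s : some successor in {m0, m1, m2, m3, m4, m6, m7}} = {m0, m1, m2, m3, m4, m5, m6, m7}
Sat(~crit & (EX start)) = {m1, m2, m3, m5, m7}
EG (~crit & (EX start)): greatest fixpoint, start Z0 = {m1, m2, m3, m5, m7}, keep only states in Sat with some successor in Z. Z1 = {m1, m2, m7}; Z2 = {m1, m2}; fixed.
Sat(EG (~crit & (EX start))) = {m1, m2}

{m1, m2}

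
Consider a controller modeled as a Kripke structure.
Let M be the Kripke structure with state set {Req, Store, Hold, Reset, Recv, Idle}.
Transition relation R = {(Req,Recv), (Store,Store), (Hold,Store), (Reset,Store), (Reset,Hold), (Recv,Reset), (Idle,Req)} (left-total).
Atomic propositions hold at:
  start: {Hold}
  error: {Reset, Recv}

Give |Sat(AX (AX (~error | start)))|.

4

Sat(~error) = {Req, Store, Hold, Idle}
Sat(~error | start) = {Req, Store, Hold, Idle}
Sat(AX (~error | start)) = {s : every successor in {Req, Store, Hold, Idle}} = {Store, Hold, Reset, Idle}
Sat(AX (AX (~error | start))) = {s : every successor in {Store, Hold, Reset, Idle}} = {Store, Hold, Reset, Recv}
|Sat(AX (AX (~error | start)))| = |{Store, Hold, Reset, Recv}| = 4.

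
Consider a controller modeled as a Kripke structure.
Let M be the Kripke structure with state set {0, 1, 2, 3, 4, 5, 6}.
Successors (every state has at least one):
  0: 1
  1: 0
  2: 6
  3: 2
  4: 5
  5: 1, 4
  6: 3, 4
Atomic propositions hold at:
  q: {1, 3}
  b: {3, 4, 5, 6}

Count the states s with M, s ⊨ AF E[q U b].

5

E[q U b]: least fixpoint, start Z0 = Sat(b) = {3, 4, 5, 6}, add states in Sat(q) with some successor in Z. Already a fixed point.
Sat(E[q U b]) = {3, 4, 5, 6}
AF E[q U b]: least fixpoint, start Z0 = {3, 4, 5, 6}, add states with every successor in Z. Z1 = {2, 3, 4, 5, 6}; fixed.
Sat(AF E[q U b]) = {2, 3, 4, 5, 6}
|Sat(AF E[q U b])| = |{2, 3, 4, 5, 6}| = 5.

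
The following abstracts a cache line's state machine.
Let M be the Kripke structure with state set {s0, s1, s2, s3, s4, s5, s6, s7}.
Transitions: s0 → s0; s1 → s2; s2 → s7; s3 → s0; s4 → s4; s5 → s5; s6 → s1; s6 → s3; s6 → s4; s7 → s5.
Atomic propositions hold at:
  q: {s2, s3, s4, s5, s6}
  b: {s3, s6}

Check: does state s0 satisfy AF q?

No

AF q: least fixpoint, start Z0 = {s2, s3, s4, s5, s6}, add states with every successor in Z. Z1 = {s1, s2, s3, s4, s5, s6, s7}; fixed.
Sat(AF q) = {s1, s2, s3, s4, s5, s6, s7}
s0 ∉ Sat(AF q) = {s1, s2, s3, s4, s5, s6, s7}, so the formula does not hold at s0.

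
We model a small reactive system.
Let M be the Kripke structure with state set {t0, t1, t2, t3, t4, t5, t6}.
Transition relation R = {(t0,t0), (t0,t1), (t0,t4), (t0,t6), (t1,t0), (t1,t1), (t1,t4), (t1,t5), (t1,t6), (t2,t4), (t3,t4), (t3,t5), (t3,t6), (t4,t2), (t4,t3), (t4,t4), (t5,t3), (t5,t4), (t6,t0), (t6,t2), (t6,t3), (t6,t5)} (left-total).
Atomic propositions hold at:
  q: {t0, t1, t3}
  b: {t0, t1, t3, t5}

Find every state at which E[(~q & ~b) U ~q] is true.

Sat(~q) = {t2, t4, t5, t6}
Sat(~b) = {t2, t4, t6}
Sat(~q & ~b) = {t2, t4, t6}
E[(~q & ~b) U ~q]: least fixpoint, start Z0 = Sat(~q) = {t2, t4, t5, t6}, add states in Sat(~q & ~b) with some successor in Z. Already a fixed point.
Sat(E[(~q & ~b) U ~q]) = {t2, t4, t5, t6}

{t2, t4, t5, t6}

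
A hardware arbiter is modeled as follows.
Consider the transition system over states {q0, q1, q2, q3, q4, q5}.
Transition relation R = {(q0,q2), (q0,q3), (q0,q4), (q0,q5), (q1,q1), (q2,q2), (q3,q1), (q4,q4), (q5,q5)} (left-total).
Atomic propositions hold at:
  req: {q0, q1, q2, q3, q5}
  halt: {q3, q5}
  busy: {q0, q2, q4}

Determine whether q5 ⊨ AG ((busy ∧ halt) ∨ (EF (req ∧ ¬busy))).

Yes

Sat(busy ∧ halt) = ∅
Sat(¬busy) = {q1, q3, q5}
Sat(req ∧ ¬busy) = {q1, q3, q5}
EF (req ∧ ¬busy): least fixpoint, start Z0 = {q1, q3, q5}, add states with some successor in Z. Z1 = {q0, q1, q3, q5}; fixed.
Sat(EF (req ∧ ¬busy)) = {q0, q1, q3, q5}
Sat((busy ∧ halt) ∨ (EF (req ∧ ¬busy))) = {q0, q1, q3, q5}
AG ((busy ∧ halt) ∨ (EF (req ∧ ¬busy))): greatest fixpoint, start Z0 = {q0, q1, q3, q5}, keep only states in Sat with every successor in Z. Z1 = {q1, q3, q5}; fixed.
Sat(AG ((busy ∧ halt) ∨ (EF (req ∧ ¬busy)))) = {q1, q3, q5}
q5 ∈ Sat(AG ((busy ∧ halt) ∨ (EF (req ∧ ¬busy)))) = {q1, q3, q5}, so the formula holds at q5.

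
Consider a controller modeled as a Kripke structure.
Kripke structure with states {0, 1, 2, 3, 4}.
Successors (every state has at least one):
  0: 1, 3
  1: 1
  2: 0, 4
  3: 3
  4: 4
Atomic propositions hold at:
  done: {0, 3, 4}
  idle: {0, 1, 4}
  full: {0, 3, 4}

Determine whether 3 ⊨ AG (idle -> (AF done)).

Yes

AF done: least fixpoint, start Z0 = {0, 3, 4}, add states with every successor in Z. Z1 = {0, 2, 3, 4}; fixed.
Sat(AF done) = {0, 2, 3, 4}
Sat(idle -> (AF done)) = {0, 2, 3, 4}
AG (idle -> (AF done)): greatest fixpoint, start Z0 = {0, 2, 3, 4}, keep only states in Sat with every successor in Z. Z1 = {2, 3, 4}; Z2 = {3, 4}; fixed.
Sat(AG (idle -> (AF done))) = {3, 4}
3 ∈ Sat(AG (idle -> (AF done))) = {3, 4}, so the formula holds at 3.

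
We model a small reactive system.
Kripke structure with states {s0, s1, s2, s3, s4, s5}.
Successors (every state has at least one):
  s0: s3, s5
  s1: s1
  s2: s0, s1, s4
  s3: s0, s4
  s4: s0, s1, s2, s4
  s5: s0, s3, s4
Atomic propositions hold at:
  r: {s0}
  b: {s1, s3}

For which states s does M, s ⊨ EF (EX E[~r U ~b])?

{s0, s2, s3, s4, s5}

Sat(~r) = {s1, s2, s3, s4, s5}
Sat(~b) = {s0, s2, s4, s5}
E[~r U ~b]: least fixpoint, start Z0 = Sat(~b) = {s0, s2, s4, s5}, add states in Sat(~r) with some successor in Z. Z1 = {s0, s2, s3, s4, s5}; fixed.
Sat(E[~r U ~b]) = {s0, s2, s3, s4, s5}
Sat(EX E[~r U ~b]) = {s : some successor in {s0, s2, s3, s4, s5}} = {s0, s2, s3, s4, s5}
EF (EX E[~r U ~b]): least fixpoint, start Z0 = {s0, s2, s3, s4, s5}, add states with some successor in Z. Already a fixed point.
Sat(EF (EX E[~r U ~b])) = {s0, s2, s3, s4, s5}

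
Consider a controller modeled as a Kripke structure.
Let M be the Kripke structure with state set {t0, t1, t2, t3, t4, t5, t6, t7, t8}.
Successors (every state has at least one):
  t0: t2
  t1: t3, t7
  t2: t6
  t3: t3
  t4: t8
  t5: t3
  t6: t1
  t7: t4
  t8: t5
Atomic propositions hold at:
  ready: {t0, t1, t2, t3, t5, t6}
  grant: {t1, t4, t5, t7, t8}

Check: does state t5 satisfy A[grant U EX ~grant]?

Yes

Sat(~grant) = {t0, t2, t3, t6}
Sat(EX ~grant) = {s : some successor in {t0, t2, t3, t6}} = {t0, t1, t2, t3, t5}
A[grant U EX ~grant]: least fixpoint, start Z0 = Sat(EX ~grant) = {t0, t1, t2, t3, t5}, add states in Sat(grant) with every successor in Z. Z1 = {t0, t1, t2, t3, t5, t8}; Z2 = {t0, t1, t2, t3, t4, t5, t8}; Z3 = {t0, t1, t2, t3, t4, t5, t7, t8}; fixed.
Sat(A[grant U EX ~grant]) = {t0, t1, t2, t3, t4, t5, t7, t8}
t5 ∈ Sat(A[grant U EX ~grant]) = {t0, t1, t2, t3, t4, t5, t7, t8}, so the formula holds at t5.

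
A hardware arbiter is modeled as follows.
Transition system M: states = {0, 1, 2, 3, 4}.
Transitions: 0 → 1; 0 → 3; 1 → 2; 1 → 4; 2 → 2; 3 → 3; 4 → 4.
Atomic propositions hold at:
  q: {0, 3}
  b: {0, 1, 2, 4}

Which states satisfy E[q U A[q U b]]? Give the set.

{0, 1, 2, 4}

A[q U b]: least fixpoint, start Z0 = Sat(b) = {0, 1, 2, 4}, add states in Sat(q) with every successor in Z. Already a fixed point.
Sat(A[q U b]) = {0, 1, 2, 4}
E[q U A[q U b]]: least fixpoint, start Z0 = Sat(A[q U b]) = {0, 1, 2, 4}, add states in Sat(q) with some successor in Z. Already a fixed point.
Sat(E[q U A[q U b]]) = {0, 1, 2, 4}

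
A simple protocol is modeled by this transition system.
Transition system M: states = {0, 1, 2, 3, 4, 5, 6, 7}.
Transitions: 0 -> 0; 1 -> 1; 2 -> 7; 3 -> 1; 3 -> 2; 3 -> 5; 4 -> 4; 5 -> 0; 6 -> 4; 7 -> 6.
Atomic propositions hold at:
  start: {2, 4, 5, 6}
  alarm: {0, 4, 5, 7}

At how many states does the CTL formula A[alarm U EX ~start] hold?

5

Sat(~start) = {0, 1, 3, 7}
Sat(EX ~start) = {s : some successor in {0, 1, 3, 7}} = {0, 1, 2, 3, 5}
A[alarm U EX ~start]: least fixpoint, start Z0 = Sat(EX ~start) = {0, 1, 2, 3, 5}, add states in Sat(alarm) with every successor in Z. Already a fixed point.
Sat(A[alarm U EX ~start]) = {0, 1, 2, 3, 5}
|Sat(A[alarm U EX ~start])| = |{0, 1, 2, 3, 5}| = 5.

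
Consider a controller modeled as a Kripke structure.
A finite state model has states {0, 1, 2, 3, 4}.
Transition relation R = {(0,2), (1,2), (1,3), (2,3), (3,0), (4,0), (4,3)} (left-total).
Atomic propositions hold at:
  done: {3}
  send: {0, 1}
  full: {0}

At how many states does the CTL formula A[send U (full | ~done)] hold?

4

Sat(~done) = {0, 1, 2, 4}
Sat(full | ~done) = {0, 1, 2, 4}
A[send U (full | ~done)]: least fixpoint, start Z0 = Sat((full | ~done)) = {0, 1, 2, 4}, add states in Sat(send) with every successor in Z. Already a fixed point.
Sat(A[send U (full | ~done)]) = {0, 1, 2, 4}
|Sat(A[send U (full | ~done)])| = |{0, 1, 2, 4}| = 4.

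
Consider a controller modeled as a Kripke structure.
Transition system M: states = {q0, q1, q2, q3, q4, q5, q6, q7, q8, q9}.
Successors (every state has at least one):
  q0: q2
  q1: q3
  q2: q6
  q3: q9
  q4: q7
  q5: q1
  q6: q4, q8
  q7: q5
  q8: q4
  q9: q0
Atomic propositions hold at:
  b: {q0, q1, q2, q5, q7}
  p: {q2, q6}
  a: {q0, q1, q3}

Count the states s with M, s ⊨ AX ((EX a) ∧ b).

2

Sat(EX a) = {s : some successor in {q0, q1, q3}} = {q1, q5, q9}
Sat((EX a) ∧ b) = {q1, q5}
Sat(AX ((EX a) ∧ b)) = {s : every successor in {q1, q5}} = {q5, q7}
|Sat(AX ((EX a) ∧ b))| = |{q5, q7}| = 2.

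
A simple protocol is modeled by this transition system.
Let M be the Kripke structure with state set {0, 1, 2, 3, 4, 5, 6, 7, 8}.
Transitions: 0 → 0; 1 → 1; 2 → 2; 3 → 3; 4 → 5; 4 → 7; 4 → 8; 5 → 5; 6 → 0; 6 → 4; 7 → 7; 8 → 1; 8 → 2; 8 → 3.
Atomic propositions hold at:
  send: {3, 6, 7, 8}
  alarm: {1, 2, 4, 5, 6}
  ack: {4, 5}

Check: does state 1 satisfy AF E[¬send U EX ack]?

No

Sat(¬send) = {0, 1, 2, 4, 5}
Sat(EX ack) = {s : some successor in {4, 5}} = {4, 5, 6}
E[¬send U EX ack]: least fixpoint, start Z0 = Sat(EX ack) = {4, 5, 6}, add states in Sat(¬send) with some successor in Z. Already a fixed point.
Sat(E[¬send U EX ack]) = {4, 5, 6}
AF E[¬send U EX ack]: least fixpoint, start Z0 = {4, 5, 6}, add states with every successor in Z. Already a fixed point.
Sat(AF E[¬send U EX ack]) = {4, 5, 6}
1 ∉ Sat(AF E[¬send U EX ack]) = {4, 5, 6}, so the formula does not hold at 1.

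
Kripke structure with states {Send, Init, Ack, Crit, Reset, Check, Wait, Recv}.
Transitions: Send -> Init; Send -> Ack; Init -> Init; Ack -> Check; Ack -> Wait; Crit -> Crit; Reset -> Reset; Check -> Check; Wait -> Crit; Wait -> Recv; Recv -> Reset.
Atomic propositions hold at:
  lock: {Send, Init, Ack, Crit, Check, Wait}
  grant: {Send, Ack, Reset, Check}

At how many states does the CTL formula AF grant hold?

AF grant: least fixpoint, start Z0 = {Send, Ack, Reset, Check}, add states with every successor in Z. Z1 = {Send, Ack, Reset, Check, Recv}; fixed.
Sat(AF grant) = {Send, Ack, Reset, Check, Recv}
|Sat(AF grant)| = |{Send, Ack, Reset, Check, Recv}| = 5.

5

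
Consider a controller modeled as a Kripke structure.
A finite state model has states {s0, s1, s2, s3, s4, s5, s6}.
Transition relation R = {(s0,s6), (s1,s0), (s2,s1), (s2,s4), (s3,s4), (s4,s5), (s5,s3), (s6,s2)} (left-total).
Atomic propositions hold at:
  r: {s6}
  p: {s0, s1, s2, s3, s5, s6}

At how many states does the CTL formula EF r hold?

4

EF r: least fixpoint, start Z0 = {s6}, add states with some successor in Z. Z1 = {s0, s6}; Z2 = {s0, s1, s6}; Z3 = {s0, s1, s2, s6}; fixed.
Sat(EF r) = {s0, s1, s2, s6}
|Sat(EF r)| = |{s0, s1, s2, s6}| = 4.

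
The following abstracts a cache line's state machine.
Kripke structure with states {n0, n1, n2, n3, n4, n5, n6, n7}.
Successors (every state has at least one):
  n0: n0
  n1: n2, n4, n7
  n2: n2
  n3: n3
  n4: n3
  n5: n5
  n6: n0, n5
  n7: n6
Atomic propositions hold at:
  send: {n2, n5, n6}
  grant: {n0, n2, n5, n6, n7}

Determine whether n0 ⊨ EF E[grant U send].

No

E[grant U send]: least fixpoint, start Z0 = Sat(send) = {n2, n5, n6}, add states in Sat(grant) with some successor in Z. Z1 = {n2, n5, n6, n7}; fixed.
Sat(E[grant U send]) = {n2, n5, n6, n7}
EF E[grant U send]: least fixpoint, start Z0 = {n2, n5, n6, n7}, add states with some successor in Z. Z1 = {n1, n2, n5, n6, n7}; fixed.
Sat(EF E[grant U send]) = {n1, n2, n5, n6, n7}
n0 ∉ Sat(EF E[grant U send]) = {n1, n2, n5, n6, n7}, so the formula does not hold at n0.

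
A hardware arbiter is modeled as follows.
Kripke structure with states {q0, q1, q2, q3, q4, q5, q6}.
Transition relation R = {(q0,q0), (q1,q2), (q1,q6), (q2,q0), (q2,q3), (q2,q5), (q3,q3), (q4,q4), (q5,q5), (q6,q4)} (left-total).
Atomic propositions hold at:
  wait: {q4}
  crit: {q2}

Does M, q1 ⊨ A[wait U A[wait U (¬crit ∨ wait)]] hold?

Sat(¬crit) = {q0, q1, q3, q4, q5, q6}
Sat(¬crit ∨ wait) = {q0, q1, q3, q4, q5, q6}
A[wait U (¬crit ∨ wait)]: least fixpoint, start Z0 = Sat((¬crit ∨ wait)) = {q0, q1, q3, q4, q5, q6}, add states in Sat(wait) with every successor in Z. Already a fixed point.
Sat(A[wait U (¬crit ∨ wait)]) = {q0, q1, q3, q4, q5, q6}
A[wait U A[wait U (¬crit ∨ wait)]]: least fixpoint, start Z0 = Sat(A[wait U (¬crit ∨ wait)]) = {q0, q1, q3, q4, q5, q6}, add states in Sat(wait) with every successor in Z. Already a fixed point.
Sat(A[wait U A[wait U (¬crit ∨ wait)]]) = {q0, q1, q3, q4, q5, q6}
q1 ∈ Sat(A[wait U A[wait U (¬crit ∨ wait)]]) = {q0, q1, q3, q4, q5, q6}, so the formula holds at q1.

Yes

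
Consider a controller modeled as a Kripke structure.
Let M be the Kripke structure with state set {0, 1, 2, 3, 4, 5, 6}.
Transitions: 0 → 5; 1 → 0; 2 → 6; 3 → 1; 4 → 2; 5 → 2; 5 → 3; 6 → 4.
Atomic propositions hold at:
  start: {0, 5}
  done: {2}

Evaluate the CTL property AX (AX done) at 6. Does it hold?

Yes

Sat(AX done) = {s : every successor in {2}} = {4}
Sat(AX (AX done)) = {s : every successor in {4}} = {6}
6 ∈ Sat(AX (AX done)) = {6}, so the formula holds at 6.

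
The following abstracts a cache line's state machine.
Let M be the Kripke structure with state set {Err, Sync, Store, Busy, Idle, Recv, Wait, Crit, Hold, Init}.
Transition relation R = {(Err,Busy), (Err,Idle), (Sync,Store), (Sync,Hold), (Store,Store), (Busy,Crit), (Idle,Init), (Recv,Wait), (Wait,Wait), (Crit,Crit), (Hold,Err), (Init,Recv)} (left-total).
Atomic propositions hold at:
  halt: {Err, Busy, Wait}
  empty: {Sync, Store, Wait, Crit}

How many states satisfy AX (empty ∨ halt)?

Sat(empty ∨ halt) = {Err, Sync, Store, Busy, Wait, Crit}
Sat(AX (empty ∨ halt)) = {s : every successor in {Err, Sync, Store, Busy, Wait, Crit}} = {Store, Busy, Recv, Wait, Crit, Hold}
|Sat(AX (empty ∨ halt))| = |{Store, Busy, Recv, Wait, Crit, Hold}| = 6.

6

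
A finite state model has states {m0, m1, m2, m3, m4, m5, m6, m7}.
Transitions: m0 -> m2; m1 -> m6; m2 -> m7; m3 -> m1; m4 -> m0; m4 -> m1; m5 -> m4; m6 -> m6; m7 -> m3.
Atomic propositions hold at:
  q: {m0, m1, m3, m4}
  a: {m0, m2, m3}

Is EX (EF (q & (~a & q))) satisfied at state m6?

Sat(~a) = {m1, m4, m5, m6, m7}
Sat(~a & q) = {m1, m4}
Sat(q & (~a & q)) = {m1, m4}
EF (q & (~a & q)): least fixpoint, start Z0 = {m1, m4}, add states with some successor in Z. Z1 = {m1, m3, m4, m5}; Z2 = {m1, m3, m4, m5, m7}; Z3 = {m1, m2, m3, m4, m5, m7}; Z4 = {m0, m1, m2, m3, m4, m5, m7}; fixed.
Sat(EF (q & (~a & q))) = {m0, m1, m2, m3, m4, m5, m7}
Sat(EX (EF (q & (~a & q)))) = {s : some successor in {m0, m1, m2, m3, m4, m5, m7}} = {m0, m2, m3, m4, m5, m7}
m6 ∉ Sat(EX (EF (q & (~a & q)))) = {m0, m2, m3, m4, m5, m7}, so the formula does not hold at m6.

No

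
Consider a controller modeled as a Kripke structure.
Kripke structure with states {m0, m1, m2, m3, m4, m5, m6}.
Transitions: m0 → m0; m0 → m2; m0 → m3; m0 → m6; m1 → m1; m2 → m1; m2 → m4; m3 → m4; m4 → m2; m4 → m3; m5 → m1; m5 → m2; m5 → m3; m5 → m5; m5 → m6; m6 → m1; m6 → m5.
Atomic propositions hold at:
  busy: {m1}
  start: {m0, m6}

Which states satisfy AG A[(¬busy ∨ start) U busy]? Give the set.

Sat(¬busy) = {m0, m2, m3, m4, m5, m6}
Sat(¬busy ∨ start) = {m0, m2, m3, m4, m5, m6}
A[(¬busy ∨ start) U busy]: least fixpoint, start Z0 = Sat(busy) = {m1}, add states in Sat(¬busy ∨ start) with every successor in Z. Already a fixed point.
Sat(A[(¬busy ∨ start) U busy]) = {m1}
AG A[(¬busy ∨ start) U busy]: greatest fixpoint, start Z0 = {m1}, keep only states in Sat with every successor in Z. Already a fixed point.
Sat(AG A[(¬busy ∨ start) U busy]) = {m1}

{m1}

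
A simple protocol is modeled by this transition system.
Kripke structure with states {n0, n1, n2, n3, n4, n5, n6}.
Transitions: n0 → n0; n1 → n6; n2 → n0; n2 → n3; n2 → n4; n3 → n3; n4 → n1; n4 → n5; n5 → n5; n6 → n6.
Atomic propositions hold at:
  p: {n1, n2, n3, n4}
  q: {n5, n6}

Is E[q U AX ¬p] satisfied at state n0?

Yes

Sat(¬p) = {n0, n5, n6}
Sat(AX ¬p) = {s : every successor in {n0, n5, n6}} = {n0, n1, n5, n6}
E[q U AX ¬p]: least fixpoint, start Z0 = Sat(AX ¬p) = {n0, n1, n5, n6}, add states in Sat(q) with some successor in Z. Already a fixed point.
Sat(E[q U AX ¬p]) = {n0, n1, n5, n6}
n0 ∈ Sat(E[q U AX ¬p]) = {n0, n1, n5, n6}, so the formula holds at n0.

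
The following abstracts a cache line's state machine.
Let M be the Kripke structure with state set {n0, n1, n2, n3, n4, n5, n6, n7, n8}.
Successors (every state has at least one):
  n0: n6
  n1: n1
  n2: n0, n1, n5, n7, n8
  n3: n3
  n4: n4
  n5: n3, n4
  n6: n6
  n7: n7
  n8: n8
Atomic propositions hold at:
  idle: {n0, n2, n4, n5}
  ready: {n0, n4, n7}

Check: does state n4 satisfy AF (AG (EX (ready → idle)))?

Yes

Sat(ready → idle) = {n0, n1, n2, n3, n4, n5, n6, n8}
Sat(EX (ready → idle)) = {s : some successor in {n0, n1, n2, n3, n4, n5, n6, n8}} = {n0, n1, n2, n3, n4, n5, n6, n8}
AG (EX (ready → idle)): greatest fixpoint, start Z0 = {n0, n1, n2, n3, n4, n5, n6, n8}, keep only states in Sat with every successor in Z. Z1 = {n0, n1, n3, n4, n5, n6, n8}; fixed.
Sat(AG (EX (ready → idle))) = {n0, n1, n3, n4, n5, n6, n8}
AF (AG (EX (ready → idle))): least fixpoint, start Z0 = {n0, n1, n3, n4, n5, n6, n8}, add states with every successor in Z. Already a fixed point.
Sat(AF (AG (EX (ready → idle)))) = {n0, n1, n3, n4, n5, n6, n8}
n4 ∈ Sat(AF (AG (EX (ready → idle)))) = {n0, n1, n3, n4, n5, n6, n8}, so the formula holds at n4.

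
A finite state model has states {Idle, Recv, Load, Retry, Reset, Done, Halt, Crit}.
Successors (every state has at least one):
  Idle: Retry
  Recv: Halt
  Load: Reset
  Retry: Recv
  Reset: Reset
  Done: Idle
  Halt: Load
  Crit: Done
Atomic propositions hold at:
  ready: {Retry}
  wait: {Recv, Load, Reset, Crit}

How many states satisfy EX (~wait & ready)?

1

Sat(~wait) = {Idle, Retry, Done, Halt}
Sat(~wait & ready) = {Retry}
Sat(EX (~wait & ready)) = {s : some successor in {Retry}} = {Idle}
|Sat(EX (~wait & ready))| = |{Idle}| = 1.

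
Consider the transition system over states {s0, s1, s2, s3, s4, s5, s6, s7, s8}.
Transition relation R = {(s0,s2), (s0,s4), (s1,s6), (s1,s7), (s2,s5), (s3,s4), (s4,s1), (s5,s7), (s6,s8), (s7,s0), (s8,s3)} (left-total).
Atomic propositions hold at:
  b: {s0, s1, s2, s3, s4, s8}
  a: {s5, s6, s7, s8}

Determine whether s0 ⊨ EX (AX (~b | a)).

Sat(~b) = {s5, s6, s7}
Sat(~b | a) = {s5, s6, s7, s8}
Sat(AX (~b | a)) = {s : every successor in {s5, s6, s7, s8}} = {s1, s2, s5, s6}
Sat(EX (AX (~b | a))) = {s : some successor in {s1, s2, s5, s6}} = {s0, s1, s2, s4}
s0 ∈ Sat(EX (AX (~b | a))) = {s0, s1, s2, s4}, so the formula holds at s0.

Yes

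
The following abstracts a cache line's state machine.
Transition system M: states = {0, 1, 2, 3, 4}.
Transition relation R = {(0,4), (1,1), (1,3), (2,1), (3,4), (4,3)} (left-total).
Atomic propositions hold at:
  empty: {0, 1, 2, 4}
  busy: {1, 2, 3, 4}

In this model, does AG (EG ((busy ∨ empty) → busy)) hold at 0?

No

Sat(busy ∨ empty) = {0, 1, 2, 3, 4}
Sat((busy ∨ empty) → busy) = {1, 2, 3, 4}
EG ((busy ∨ empty) → busy): greatest fixpoint, start Z0 = {1, 2, 3, 4}, keep only states in Sat with some successor in Z. Already a fixed point.
Sat(EG ((busy ∨ empty) → busy)) = {1, 2, 3, 4}
AG (EG ((busy ∨ empty) → busy)): greatest fixpoint, start Z0 = {1, 2, 3, 4}, keep only states in Sat with every successor in Z. Already a fixed point.
Sat(AG (EG ((busy ∨ empty) → busy))) = {1, 2, 3, 4}
0 ∉ Sat(AG (EG ((busy ∨ empty) → busy))) = {1, 2, 3, 4}, so the formula does not hold at 0.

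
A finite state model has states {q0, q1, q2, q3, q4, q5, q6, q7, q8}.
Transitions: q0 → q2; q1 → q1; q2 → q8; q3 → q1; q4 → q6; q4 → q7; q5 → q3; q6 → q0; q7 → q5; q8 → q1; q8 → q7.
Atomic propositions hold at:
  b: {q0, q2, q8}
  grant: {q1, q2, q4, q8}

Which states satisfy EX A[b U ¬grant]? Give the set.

Sat(¬grant) = {q0, q3, q5, q6, q7}
A[b U ¬grant]: least fixpoint, start Z0 = Sat(¬grant) = {q0, q3, q5, q6, q7}, add states in Sat(b) with every successor in Z. Already a fixed point.
Sat(A[b U ¬grant]) = {q0, q3, q5, q6, q7}
Sat(EX A[b U ¬grant]) = {s : some successor in {q0, q3, q5, q6, q7}} = {q4, q5, q6, q7, q8}

{q4, q5, q6, q7, q8}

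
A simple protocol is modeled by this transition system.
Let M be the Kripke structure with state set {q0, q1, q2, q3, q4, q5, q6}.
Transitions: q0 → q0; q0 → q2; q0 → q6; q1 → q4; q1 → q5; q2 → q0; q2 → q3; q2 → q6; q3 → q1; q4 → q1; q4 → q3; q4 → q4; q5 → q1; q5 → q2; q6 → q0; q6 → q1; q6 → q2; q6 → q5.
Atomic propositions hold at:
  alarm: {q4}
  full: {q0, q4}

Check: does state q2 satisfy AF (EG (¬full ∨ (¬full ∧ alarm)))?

Yes

Sat(¬full) = {q1, q2, q3, q5, q6}
Sat(¬full ∧ alarm) = ∅
Sat(¬full ∨ (¬full ∧ alarm)) = {q1, q2, q3, q5, q6}
EG (¬full ∨ (¬full ∧ alarm)): greatest fixpoint, start Z0 = {q1, q2, q3, q5, q6}, keep only states in Sat with some successor in Z. Already a fixed point.
Sat(EG (¬full ∨ (¬full ∧ alarm))) = {q1, q2, q3, q5, q6}
AF (EG (¬full ∨ (¬full ∧ alarm))): least fixpoint, start Z0 = {q1, q2, q3, q5, q6}, add states with every successor in Z. Already a fixed point.
Sat(AF (EG (¬full ∨ (¬full ∧ alarm)))) = {q1, q2, q3, q5, q6}
q2 ∈ Sat(AF (EG (¬full ∨ (¬full ∧ alarm)))) = {q1, q2, q3, q5, q6}, so the formula holds at q2.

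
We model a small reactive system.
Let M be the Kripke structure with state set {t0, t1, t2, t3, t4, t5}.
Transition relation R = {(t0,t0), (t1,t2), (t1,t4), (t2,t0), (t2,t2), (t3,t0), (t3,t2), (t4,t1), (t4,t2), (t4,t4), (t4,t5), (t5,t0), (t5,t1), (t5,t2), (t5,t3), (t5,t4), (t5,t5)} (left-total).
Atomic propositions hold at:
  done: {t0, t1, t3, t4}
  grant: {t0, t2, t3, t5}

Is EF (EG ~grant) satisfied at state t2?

Sat(~grant) = {t1, t4}
EG ~grant: greatest fixpoint, start Z0 = {t1, t4}, keep only states in Sat with some successor in Z. Already a fixed point.
Sat(EG ~grant) = {t1, t4}
EF (EG ~grant): least fixpoint, start Z0 = {t1, t4}, add states with some successor in Z. Z1 = {t1, t4, t5}; fixed.
Sat(EF (EG ~grant)) = {t1, t4, t5}
t2 ∉ Sat(EF (EG ~grant)) = {t1, t4, t5}, so the formula does not hold at t2.

No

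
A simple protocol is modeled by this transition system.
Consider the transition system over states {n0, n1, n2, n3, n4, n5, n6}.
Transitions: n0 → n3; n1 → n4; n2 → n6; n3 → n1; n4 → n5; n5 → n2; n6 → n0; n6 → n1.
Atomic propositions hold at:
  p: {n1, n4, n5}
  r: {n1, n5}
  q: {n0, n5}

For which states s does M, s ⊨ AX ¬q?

{n0, n1, n2, n3, n5}

Sat(¬q) = {n1, n2, n3, n4, n6}
Sat(AX ¬q) = {s : every successor in {n1, n2, n3, n4, n6}} = {n0, n1, n2, n3, n5}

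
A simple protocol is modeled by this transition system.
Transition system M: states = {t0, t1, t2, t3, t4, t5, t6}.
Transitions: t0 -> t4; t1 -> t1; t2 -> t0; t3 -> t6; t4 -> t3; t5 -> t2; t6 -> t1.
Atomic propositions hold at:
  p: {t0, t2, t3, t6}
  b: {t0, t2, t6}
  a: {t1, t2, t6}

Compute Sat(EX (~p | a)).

Sat(~p) = {t1, t4, t5}
Sat(~p | a) = {t1, t2, t4, t5, t6}
Sat(EX (~p | a)) = {s : some successor in {t1, t2, t4, t5, t6}} = {t0, t1, t3, t5, t6}

{t0, t1, t3, t5, t6}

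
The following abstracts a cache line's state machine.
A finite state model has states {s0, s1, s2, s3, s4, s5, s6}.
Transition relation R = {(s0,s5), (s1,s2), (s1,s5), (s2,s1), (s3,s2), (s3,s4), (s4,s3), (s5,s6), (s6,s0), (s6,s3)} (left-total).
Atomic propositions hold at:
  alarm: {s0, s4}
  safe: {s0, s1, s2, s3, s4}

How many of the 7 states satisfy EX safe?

Sat(EX safe) = {s : some successor in {s0, s1, s2, s3, s4}} = {s1, s2, s3, s4, s6}
|Sat(EX safe)| = |{s1, s2, s3, s4, s6}| = 5.

5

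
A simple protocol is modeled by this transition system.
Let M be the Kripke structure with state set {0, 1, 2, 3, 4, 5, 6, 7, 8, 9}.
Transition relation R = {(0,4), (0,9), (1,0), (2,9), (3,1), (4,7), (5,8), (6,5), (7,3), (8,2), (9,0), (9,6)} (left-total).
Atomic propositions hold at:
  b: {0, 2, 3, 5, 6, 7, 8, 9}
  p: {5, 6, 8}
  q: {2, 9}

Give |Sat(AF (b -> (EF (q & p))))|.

Sat(q & p) = ∅
EF (q & p): least fixpoint, start Z0 = ∅, add states with some successor in Z. Already a fixed point.
Sat(EF (q & p)) = ∅
Sat(b -> (EF (q & p))) = {1, 4}
AF (b -> (EF (q & p))): least fixpoint, start Z0 = {1, 4}, add states with every successor in Z. Z1 = {1, 3, 4}; Z2 = {1, 3, 4, 7}; fixed.
Sat(AF (b -> (EF (q & p)))) = {1, 3, 4, 7}
|Sat(AF (b -> (EF (q & p))))| = |{1, 3, 4, 7}| = 4.

4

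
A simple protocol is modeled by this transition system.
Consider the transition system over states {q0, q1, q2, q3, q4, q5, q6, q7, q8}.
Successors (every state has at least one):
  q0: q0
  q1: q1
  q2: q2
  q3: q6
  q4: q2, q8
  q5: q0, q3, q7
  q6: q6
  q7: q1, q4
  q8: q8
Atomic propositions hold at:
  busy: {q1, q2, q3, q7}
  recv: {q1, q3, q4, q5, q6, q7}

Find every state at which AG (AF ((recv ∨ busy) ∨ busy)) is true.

Sat(recv ∨ busy) = {q1, q2, q3, q4, q5, q6, q7}
Sat((recv ∨ busy) ∨ busy) = {q1, q2, q3, q4, q5, q6, q7}
AF ((recv ∨ busy) ∨ busy): least fixpoint, start Z0 = {q1, q2, q3, q4, q5, q6, q7}, add states with every successor in Z. Already a fixed point.
Sat(AF ((recv ∨ busy) ∨ busy)) = {q1, q2, q3, q4, q5, q6, q7}
AG (AF ((recv ∨ busy) ∨ busy)): greatest fixpoint, start Z0 = {q1, q2, q3, q4, q5, q6, q7}, keep only states in Sat with every successor in Z. Z1 = {q1, q2, q3, q6, q7}; Z2 = {q1, q2, q3, q6}; fixed.
Sat(AG (AF ((recv ∨ busy) ∨ busy))) = {q1, q2, q3, q6}

{q1, q2, q3, q6}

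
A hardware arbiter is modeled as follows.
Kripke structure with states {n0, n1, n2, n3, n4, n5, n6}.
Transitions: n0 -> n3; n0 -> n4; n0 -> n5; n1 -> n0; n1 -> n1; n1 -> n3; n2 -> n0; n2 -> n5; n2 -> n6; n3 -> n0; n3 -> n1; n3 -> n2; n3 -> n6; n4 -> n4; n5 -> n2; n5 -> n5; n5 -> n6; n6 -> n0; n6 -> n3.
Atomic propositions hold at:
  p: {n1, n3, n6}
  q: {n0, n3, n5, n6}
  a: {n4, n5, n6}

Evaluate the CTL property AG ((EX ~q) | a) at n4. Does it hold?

Sat(~q) = {n1, n2, n4}
Sat(EX ~q) = {s : some successor in {n1, n2, n4}} = {n0, n1, n3, n4, n5}
Sat((EX ~q) | a) = {n0, n1, n3, n4, n5, n6}
AG ((EX ~q) | a): greatest fixpoint, start Z0 = {n0, n1, n3, n4, n5, n6}, keep only states in Sat with every successor in Z. Z1 = {n0, n1, n4, n6}; Z2 = {n4}; fixed.
Sat(AG ((EX ~q) | a)) = {n4}
n4 ∈ Sat(AG ((EX ~q) | a)) = {n4}, so the formula holds at n4.

Yes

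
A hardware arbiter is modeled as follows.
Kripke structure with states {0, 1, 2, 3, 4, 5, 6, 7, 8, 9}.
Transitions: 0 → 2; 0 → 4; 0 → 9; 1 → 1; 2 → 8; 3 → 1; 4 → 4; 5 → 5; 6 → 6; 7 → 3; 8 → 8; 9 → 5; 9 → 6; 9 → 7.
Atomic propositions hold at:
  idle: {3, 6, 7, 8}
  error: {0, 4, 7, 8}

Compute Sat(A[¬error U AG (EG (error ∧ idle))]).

{2, 8}

Sat(¬error) = {1, 2, 3, 5, 6, 9}
Sat(error ∧ idle) = {7, 8}
EG (error ∧ idle): greatest fixpoint, start Z0 = {7, 8}, keep only states in Sat with some successor in Z. Z1 = {8}; fixed.
Sat(EG (error ∧ idle)) = {8}
AG (EG (error ∧ idle)): greatest fixpoint, start Z0 = {8}, keep only states in Sat with every successor in Z. Already a fixed point.
Sat(AG (EG (error ∧ idle))) = {8}
A[¬error U AG (EG (error ∧ idle))]: least fixpoint, start Z0 = Sat(AG (EG (error ∧ idle))) = {8}, add states in Sat(¬error) with every successor in Z. Z1 = {2, 8}; fixed.
Sat(A[¬error U AG (EG (error ∧ idle))]) = {2, 8}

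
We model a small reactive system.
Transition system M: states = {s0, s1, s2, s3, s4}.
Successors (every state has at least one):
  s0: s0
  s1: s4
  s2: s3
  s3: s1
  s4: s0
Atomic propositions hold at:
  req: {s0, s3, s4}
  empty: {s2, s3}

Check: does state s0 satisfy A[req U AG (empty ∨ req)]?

Sat(empty ∨ req) = {s0, s2, s3, s4}
AG (empty ∨ req): greatest fixpoint, start Z0 = {s0, s2, s3, s4}, keep only states in Sat with every successor in Z. Z1 = {s0, s2, s4}; Z2 = {s0, s4}; fixed.
Sat(AG (empty ∨ req)) = {s0, s4}
A[req U AG (empty ∨ req)]: least fixpoint, start Z0 = Sat(AG (empty ∨ req)) = {s0, s4}, add states in Sat(req) with every successor in Z. Already a fixed point.
Sat(A[req U AG (empty ∨ req)]) = {s0, s4}
s0 ∈ Sat(A[req U AG (empty ∨ req)]) = {s0, s4}, so the formula holds at s0.

Yes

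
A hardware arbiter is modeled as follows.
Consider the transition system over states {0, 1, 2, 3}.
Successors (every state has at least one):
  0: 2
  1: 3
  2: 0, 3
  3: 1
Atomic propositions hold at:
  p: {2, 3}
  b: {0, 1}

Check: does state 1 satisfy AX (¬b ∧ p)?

Yes

Sat(¬b) = {2, 3}
Sat(¬b ∧ p) = {2, 3}
Sat(AX (¬b ∧ p)) = {s : every successor in {2, 3}} = {0, 1}
1 ∈ Sat(AX (¬b ∧ p)) = {0, 1}, so the formula holds at 1.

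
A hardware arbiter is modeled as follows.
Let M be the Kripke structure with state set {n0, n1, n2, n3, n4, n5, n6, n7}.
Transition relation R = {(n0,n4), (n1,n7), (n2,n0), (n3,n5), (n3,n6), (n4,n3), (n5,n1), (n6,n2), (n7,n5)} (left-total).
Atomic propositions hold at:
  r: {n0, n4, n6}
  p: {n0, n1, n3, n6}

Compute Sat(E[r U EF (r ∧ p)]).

Sat(r ∧ p) = {n0, n6}
EF (r ∧ p): least fixpoint, start Z0 = {n0, n6}, add states with some successor in Z. Z1 = {n0, n2, n3, n6}; Z2 = {n0, n2, n3, n4, n6}; fixed.
Sat(EF (r ∧ p)) = {n0, n2, n3, n4, n6}
E[r U EF (r ∧ p)]: least fixpoint, start Z0 = Sat(EF (r ∧ p)) = {n0, n2, n3, n4, n6}, add states in Sat(r) with some successor in Z. Already a fixed point.
Sat(E[r U EF (r ∧ p)]) = {n0, n2, n3, n4, n6}

{n0, n2, n3, n4, n6}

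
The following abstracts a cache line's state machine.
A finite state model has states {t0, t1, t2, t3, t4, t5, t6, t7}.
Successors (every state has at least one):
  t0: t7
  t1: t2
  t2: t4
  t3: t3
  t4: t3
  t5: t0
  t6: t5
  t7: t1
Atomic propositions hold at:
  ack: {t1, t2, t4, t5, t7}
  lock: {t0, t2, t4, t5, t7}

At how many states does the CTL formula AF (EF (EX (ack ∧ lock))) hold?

Sat(ack ∧ lock) = {t2, t4, t5, t7}
Sat(EX (ack ∧ lock)) = {s : some successor in {t2, t4, t5, t7}} = {t0, t1, t2, t6}
EF (EX (ack ∧ lock)): least fixpoint, start Z0 = {t0, t1, t2, t6}, add states with some successor in Z. Z1 = {t0, t1, t2, t5, t6, t7}; fixed.
Sat(EF (EX (ack ∧ lock))) = {t0, t1, t2, t5, t6, t7}
AF (EF (EX (ack ∧ lock))): least fixpoint, start Z0 = {t0, t1, t2, t5, t6, t7}, add states with every successor in Z. Already a fixed point.
Sat(AF (EF (EX (ack ∧ lock)))) = {t0, t1, t2, t5, t6, t7}
|Sat(AF (EF (EX (ack ∧ lock))))| = |{t0, t1, t2, t5, t6, t7}| = 6.

6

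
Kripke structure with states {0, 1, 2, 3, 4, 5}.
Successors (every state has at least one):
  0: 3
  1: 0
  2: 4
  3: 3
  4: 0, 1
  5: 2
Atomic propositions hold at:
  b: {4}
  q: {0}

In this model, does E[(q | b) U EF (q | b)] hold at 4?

Yes

Sat(q | b) = {0, 4}
EF (q | b): least fixpoint, start Z0 = {0, 4}, add states with some successor in Z. Z1 = {0, 1, 2, 4}; Z2 = {0, 1, 2, 4, 5}; fixed.
Sat(EF (q | b)) = {0, 1, 2, 4, 5}
E[(q | b) U EF (q | b)]: least fixpoint, start Z0 = Sat(EF (q | b)) = {0, 1, 2, 4, 5}, add states in Sat(q | b) with some successor in Z. Already a fixed point.
Sat(E[(q | b) U EF (q | b)]) = {0, 1, 2, 4, 5}
4 ∈ Sat(E[(q | b) U EF (q | b)]) = {0, 1, 2, 4, 5}, so the formula holds at 4.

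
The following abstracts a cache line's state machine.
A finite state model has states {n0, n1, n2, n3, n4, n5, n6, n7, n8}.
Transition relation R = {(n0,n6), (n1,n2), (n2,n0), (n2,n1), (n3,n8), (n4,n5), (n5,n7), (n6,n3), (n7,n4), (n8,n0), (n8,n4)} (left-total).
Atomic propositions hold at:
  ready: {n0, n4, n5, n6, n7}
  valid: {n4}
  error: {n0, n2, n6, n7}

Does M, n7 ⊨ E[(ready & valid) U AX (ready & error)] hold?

No

Sat(ready & valid) = {n4}
Sat(ready & error) = {n0, n6, n7}
Sat(AX (ready & error)) = {s : every successor in {n0, n6, n7}} = {n0, n5}
E[(ready & valid) U AX (ready & error)]: least fixpoint, start Z0 = Sat(AX (ready & error)) = {n0, n5}, add states in Sat(ready & valid) with some successor in Z. Z1 = {n0, n4, n5}; fixed.
Sat(E[(ready & valid) U AX (ready & error)]) = {n0, n4, n5}
n7 ∉ Sat(E[(ready & valid) U AX (ready & error)]) = {n0, n4, n5}, so the formula does not hold at n7.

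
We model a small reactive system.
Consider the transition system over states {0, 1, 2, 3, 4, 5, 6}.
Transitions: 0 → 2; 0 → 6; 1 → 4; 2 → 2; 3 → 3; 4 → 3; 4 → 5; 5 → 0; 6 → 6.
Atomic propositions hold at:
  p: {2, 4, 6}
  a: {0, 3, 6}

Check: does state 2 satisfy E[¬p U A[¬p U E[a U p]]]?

Sat(¬p) = {0, 1, 3, 5}
E[a U p]: least fixpoint, start Z0 = Sat(p) = {2, 4, 6}, add states in Sat(a) with some successor in Z. Z1 = {0, 2, 4, 6}; fixed.
Sat(E[a U p]) = {0, 2, 4, 6}
A[¬p U E[a U p]]: least fixpoint, start Z0 = Sat(E[a U p]) = {0, 2, 4, 6}, add states in Sat(¬p) with every successor in Z. Z1 = {0, 1, 2, 4, 5, 6}; fixed.
Sat(A[¬p U E[a U p]]) = {0, 1, 2, 4, 5, 6}
E[¬p U A[¬p U E[a U p]]]: least fixpoint, start Z0 = Sat(A[¬p U E[a U p]]) = {0, 1, 2, 4, 5, 6}, add states in Sat(¬p) with some successor in Z. Already a fixed point.
Sat(E[¬p U A[¬p U E[a U p]]]) = {0, 1, 2, 4, 5, 6}
2 ∈ Sat(E[¬p U A[¬p U E[a U p]]]) = {0, 1, 2, 4, 5, 6}, so the formula holds at 2.

Yes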